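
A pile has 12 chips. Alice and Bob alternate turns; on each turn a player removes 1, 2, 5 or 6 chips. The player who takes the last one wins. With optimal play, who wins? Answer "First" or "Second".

First

Compute winning (W) and losing (L) positions by backward induction:
i:   0  1  2  3  4  5  6  7  8  9 10 11 12
     L  W  W  L  W  W  W  L  W  W  L  W  W
Position 12 is W, so the first player wins.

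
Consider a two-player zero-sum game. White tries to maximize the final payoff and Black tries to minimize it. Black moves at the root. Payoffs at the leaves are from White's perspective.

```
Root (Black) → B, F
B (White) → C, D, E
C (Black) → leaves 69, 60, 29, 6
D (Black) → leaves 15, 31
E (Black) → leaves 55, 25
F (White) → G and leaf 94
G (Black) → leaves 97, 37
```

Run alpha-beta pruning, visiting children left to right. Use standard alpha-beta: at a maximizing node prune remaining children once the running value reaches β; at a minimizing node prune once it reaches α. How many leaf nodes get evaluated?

10

C [α=-∞,β=+∞]: v=6
D [α=6,β=+∞]: v=15
E [α=15,β=+∞]: v=25
B [α=-∞,β=+∞]: v=25
G [α=-∞,β=25]: v=37
F [α=-∞,β=25]: v=37 after child 1 ≥ β → β-cutoff, skip 1
Root [α=-∞,β=+∞]: v=25
Leaves evaluated: 10 of 11.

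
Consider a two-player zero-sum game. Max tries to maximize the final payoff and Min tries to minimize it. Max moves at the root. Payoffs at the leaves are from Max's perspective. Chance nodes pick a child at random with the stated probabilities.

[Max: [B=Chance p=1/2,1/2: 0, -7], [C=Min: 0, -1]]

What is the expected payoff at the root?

-1

B (Chance): 1/2·0 + 1/2·-7 = -3.5
C (Min): min(0, -1) = -1
Root (Max): max(-3.5, -1) = -1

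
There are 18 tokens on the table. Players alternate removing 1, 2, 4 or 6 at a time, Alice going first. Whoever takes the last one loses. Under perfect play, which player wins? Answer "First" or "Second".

Compute winning (W) and losing (L) positions by backward induction:
i:   0  1  2  3  4  5  6  7  8  9 10 11 12 13 14 15 16 17 18
     W  L  W  W  L  W  W  W  W  L  W  W  L  W  W  W  W  L  W
Position 18 is W, so the first player wins.

First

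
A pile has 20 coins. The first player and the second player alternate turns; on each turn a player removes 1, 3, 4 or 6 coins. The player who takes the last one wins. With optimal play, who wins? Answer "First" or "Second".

i:   0  1  2  3  4  5  6  7  8  9 10 11 12 13 14 15 16 17 18 19 20
     L  W  L  W  W  W  W  L  W  L  W  W  W  W  L  W  L  W  W  W  W
Position 20 is W, so the first player wins.

First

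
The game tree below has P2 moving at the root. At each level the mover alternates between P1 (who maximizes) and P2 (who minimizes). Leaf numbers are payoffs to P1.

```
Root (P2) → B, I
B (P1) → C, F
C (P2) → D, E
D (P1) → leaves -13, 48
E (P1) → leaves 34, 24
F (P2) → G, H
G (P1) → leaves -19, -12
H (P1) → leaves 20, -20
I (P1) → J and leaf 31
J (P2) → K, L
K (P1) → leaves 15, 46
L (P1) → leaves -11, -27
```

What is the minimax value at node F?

G: max(-19, -12) = -12
H: max(20, -20) = 20
F: min(-12, 20) = -12

-12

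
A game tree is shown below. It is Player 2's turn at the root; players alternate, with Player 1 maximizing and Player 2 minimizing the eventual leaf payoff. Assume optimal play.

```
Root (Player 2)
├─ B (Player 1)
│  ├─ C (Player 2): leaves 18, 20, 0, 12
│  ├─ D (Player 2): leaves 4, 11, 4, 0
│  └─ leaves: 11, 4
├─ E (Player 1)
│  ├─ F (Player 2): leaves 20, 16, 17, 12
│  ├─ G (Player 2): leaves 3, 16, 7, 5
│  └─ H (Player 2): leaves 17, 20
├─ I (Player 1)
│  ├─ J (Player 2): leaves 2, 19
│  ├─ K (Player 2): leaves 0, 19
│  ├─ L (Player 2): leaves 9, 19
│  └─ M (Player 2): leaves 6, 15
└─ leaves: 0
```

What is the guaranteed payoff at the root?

C (Player 2): min(18, 20, 0, 12) = 0
D (Player 2): min(4, 11, 4, 0) = 0
B (Player 1): max(0, 0, 11, 4) = 11
F (Player 2): min(20, 16, 17, 12) = 12
G (Player 2): min(3, 16, 7, 5) = 3
H (Player 2): min(17, 20) = 17
E (Player 1): max(12, 3, 17) = 17
J (Player 2): min(2, 19) = 2
K (Player 2): min(0, 19) = 0
L (Player 2): min(9, 19) = 9
M (Player 2): min(6, 15) = 6
I (Player 1): max(2, 0, 9, 6) = 9
Root (Player 2): min(11, 17, 9, 0) = 0

0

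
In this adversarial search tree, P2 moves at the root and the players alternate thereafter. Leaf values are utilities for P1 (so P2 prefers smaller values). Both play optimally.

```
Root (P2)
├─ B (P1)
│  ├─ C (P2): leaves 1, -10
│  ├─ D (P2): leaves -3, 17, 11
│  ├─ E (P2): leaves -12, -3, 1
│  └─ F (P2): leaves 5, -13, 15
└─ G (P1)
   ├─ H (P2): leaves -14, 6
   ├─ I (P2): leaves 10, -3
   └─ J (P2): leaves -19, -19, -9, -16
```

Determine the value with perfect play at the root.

C (P2): min(1, -10) = -10
D (P2): min(-3, 17, 11) = -3
E (P2): min(-12, -3, 1) = -12
F (P2): min(5, -13, 15) = -13
B (P1): max(-10, -3, -12, -13) = -3
H (P2): min(-14, 6) = -14
I (P2): min(10, -3) = -3
J (P2): min(-19, -19, -9, -16) = -19
G (P1): max(-14, -3, -19) = -3
Root (P2): min(-3, -3) = -3

-3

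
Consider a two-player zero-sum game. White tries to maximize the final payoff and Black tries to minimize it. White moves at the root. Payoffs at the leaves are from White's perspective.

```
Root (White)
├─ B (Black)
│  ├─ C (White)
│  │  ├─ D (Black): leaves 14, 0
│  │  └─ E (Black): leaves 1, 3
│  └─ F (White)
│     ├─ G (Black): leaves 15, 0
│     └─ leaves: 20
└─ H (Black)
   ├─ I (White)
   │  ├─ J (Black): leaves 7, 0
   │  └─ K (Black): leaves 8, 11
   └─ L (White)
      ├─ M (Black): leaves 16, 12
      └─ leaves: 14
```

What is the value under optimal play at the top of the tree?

8

D (Black): min(14, 0) = 0
E (Black): min(1, 3) = 1
C (White): max(0, 1) = 1
G (Black): min(15, 0) = 0
F (White): max(0, 20) = 20
B (Black): min(1, 20) = 1
J (Black): min(7, 0) = 0
K (Black): min(8, 11) = 8
I (White): max(0, 8) = 8
M (Black): min(16, 12) = 12
L (White): max(12, 14) = 14
H (Black): min(8, 14) = 8
Root (White): max(1, 8) = 8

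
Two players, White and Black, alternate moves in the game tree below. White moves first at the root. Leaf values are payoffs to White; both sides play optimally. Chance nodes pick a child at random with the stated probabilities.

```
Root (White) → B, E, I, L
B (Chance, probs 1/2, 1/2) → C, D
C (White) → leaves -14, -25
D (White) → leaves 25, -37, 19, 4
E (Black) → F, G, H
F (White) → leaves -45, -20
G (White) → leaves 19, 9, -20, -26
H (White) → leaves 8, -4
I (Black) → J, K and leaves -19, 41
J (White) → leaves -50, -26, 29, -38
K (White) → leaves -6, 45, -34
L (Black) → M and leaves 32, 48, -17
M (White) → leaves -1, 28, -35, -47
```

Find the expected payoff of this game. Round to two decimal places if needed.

C (White): max(-14, -25) = -14
D (White): max(25, -37, 19, 4) = 25
B (Chance): 1/2·-14 + 1/2·25 = 5.5
F (White): max(-45, -20) = -20
G (White): max(19, 9, -20, -26) = 19
H (White): max(8, -4) = 8
E (Black): min(-20, 19, 8) = -20
J (White): max(-50, -26, 29, -38) = 29
K (White): max(-6, 45, -34) = 45
I (Black): min(29, 45, -19, 41) = -19
M (White): max(-1, 28, -35, -47) = 28
L (Black): min(28, 32, 48, -17) = -17
Root (White): max(5.5, -20, -19, -17) = 5.5

5.5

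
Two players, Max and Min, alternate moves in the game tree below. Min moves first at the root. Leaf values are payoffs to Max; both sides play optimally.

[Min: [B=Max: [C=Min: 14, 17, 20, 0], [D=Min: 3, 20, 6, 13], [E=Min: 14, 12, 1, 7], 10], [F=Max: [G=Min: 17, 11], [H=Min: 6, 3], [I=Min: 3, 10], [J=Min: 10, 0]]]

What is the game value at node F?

11

G: min(17, 11) = 11
H: min(6, 3) = 3
I: min(3, 10) = 3
J: min(10, 0) = 0
F: max(11, 3, 3, 0) = 11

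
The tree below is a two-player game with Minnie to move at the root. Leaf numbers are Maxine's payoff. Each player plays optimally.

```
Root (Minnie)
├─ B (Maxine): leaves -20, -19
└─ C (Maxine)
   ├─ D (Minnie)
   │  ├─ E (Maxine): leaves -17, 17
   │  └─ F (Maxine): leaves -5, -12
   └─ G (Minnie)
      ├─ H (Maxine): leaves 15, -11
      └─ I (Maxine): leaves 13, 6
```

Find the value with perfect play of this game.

-19

B (Maxine): max(-20, -19) = -19
E (Maxine): max(-17, 17) = 17
F (Maxine): max(-5, -12) = -5
D (Minnie): min(17, -5) = -5
H (Maxine): max(15, -11) = 15
I (Maxine): max(13, 6) = 13
G (Minnie): min(15, 13) = 13
C (Maxine): max(-5, 13) = 13
Root (Minnie): min(-19, 13) = -19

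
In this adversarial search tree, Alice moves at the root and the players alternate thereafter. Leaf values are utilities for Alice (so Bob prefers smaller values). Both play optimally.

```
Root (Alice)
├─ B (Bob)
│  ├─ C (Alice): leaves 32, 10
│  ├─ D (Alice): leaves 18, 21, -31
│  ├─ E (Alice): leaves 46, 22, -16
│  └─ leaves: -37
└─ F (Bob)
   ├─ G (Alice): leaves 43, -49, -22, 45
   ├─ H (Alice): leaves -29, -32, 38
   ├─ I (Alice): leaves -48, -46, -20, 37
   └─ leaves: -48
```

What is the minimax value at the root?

C (Alice): max(32, 10) = 32
D (Alice): max(18, 21, -31) = 21
E (Alice): max(46, 22, -16) = 46
B (Bob): min(32, 21, 46, -37) = -37
G (Alice): max(43, -49, -22, 45) = 45
H (Alice): max(-29, -32, 38) = 38
I (Alice): max(-48, -46, -20, 37) = 37
F (Bob): min(45, 38, 37, -48) = -48
Root (Alice): max(-37, -48) = -37

-37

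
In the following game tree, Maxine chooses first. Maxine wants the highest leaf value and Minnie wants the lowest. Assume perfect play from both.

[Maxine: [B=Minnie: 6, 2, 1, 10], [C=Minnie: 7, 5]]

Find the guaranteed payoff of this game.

B (Minnie): min(6, 2, 1, 10) = 1
C (Minnie): min(7, 5) = 5
Root (Maxine): max(1, 5) = 5

5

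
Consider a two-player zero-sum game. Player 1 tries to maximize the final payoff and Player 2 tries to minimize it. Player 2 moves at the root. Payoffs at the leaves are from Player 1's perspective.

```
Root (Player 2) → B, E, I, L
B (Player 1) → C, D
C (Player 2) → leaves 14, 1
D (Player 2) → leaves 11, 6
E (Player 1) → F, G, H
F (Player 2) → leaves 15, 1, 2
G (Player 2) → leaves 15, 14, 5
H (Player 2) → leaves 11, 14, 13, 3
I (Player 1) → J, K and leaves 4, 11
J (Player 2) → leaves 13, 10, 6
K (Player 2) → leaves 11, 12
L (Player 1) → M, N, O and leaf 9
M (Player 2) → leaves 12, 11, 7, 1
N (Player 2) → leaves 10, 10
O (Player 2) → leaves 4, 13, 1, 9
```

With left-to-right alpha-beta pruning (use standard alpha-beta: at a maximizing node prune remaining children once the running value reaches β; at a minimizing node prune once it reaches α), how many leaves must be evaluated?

23

C [α=-∞,β=+∞]: v=1
D [α=1,β=+∞]: v=6
B [α=-∞,β=+∞]: v=6
F [α=-∞,β=6]: v=1
G [α=1,β=6]: v=5
H [α=5,β=6]: v=3
E [α=-∞,β=6]: v=5
J [α=-∞,β=5]: v=6
I [α=-∞,β=5]: v=6 after child 1 ≥ β → β-cutoff, skip 3
M [α=-∞,β=5]: v=1
N [α=1,β=5]: v=10
L [α=-∞,β=5]: v=10 after child 2 ≥ β → β-cutoff, skip 2
Root [α=-∞,β=+∞]: v=5
Leaves evaluated: 23 of 32.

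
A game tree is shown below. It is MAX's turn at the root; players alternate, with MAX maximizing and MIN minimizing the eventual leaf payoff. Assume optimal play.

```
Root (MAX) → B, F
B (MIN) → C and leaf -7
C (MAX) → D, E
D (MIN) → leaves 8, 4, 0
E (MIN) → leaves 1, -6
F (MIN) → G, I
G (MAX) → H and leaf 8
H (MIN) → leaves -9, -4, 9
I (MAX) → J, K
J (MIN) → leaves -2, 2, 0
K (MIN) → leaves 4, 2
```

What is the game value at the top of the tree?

D (MIN): min(8, 4, 0) = 0
E (MIN): min(1, -6) = -6
C (MAX): max(0, -6) = 0
B (MIN): min(0, -7) = -7
H (MIN): min(-9, -4, 9) = -9
G (MAX): max(-9, 8) = 8
J (MIN): min(-2, 2, 0) = -2
K (MIN): min(4, 2) = 2
I (MAX): max(-2, 2) = 2
F (MIN): min(8, 2) = 2
Root (MAX): max(-7, 2) = 2

2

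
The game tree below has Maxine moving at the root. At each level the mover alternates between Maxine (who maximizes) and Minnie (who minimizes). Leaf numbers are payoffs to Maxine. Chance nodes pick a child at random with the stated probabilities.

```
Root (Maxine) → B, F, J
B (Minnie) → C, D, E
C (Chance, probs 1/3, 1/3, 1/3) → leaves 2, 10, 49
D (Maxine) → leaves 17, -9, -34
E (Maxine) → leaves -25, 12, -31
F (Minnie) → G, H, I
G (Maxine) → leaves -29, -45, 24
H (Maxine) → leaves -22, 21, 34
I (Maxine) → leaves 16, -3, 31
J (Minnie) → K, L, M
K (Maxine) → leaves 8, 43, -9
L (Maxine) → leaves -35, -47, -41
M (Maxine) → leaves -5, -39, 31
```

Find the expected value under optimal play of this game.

24

C (Chance): 1/3·2 + 1/3·10 + 1/3·49 = 20.33
D (Maxine): max(17, -9, -34) = 17
E (Maxine): max(-25, 12, -31) = 12
B (Minnie): min(20.33, 17, 12) = 12
G (Maxine): max(-29, -45, 24) = 24
H (Maxine): max(-22, 21, 34) = 34
I (Maxine): max(16, -3, 31) = 31
F (Minnie): min(24, 34, 31) = 24
K (Maxine): max(8, 43, -9) = 43
L (Maxine): max(-35, -47, -41) = -35
M (Maxine): max(-5, -39, 31) = 31
J (Minnie): min(43, -35, 31) = -35
Root (Maxine): max(12, 24, -35) = 24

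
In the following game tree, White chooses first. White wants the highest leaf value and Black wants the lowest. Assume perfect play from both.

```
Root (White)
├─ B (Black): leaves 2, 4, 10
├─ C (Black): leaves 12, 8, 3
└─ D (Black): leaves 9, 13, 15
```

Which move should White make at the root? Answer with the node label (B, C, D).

B (Black): min(2, 4, 10) = 2
C (Black): min(12, 8, 3) = 3
D (Black): min(9, 13, 15) = 9
Root (White): max(2, 3, 9) = 9
White picks the child with the highest value: D (value 9).

D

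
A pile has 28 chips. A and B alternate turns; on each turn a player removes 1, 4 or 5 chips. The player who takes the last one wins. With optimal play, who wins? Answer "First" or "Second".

i:   0  1  2  3  4  5  6  7  8  9 10 11 12 13 14 15 16 17 18 19 20 21 22 23 24 25 26 27 28
     L  W  L  W  W  W  W  W  L  W  L  W  W  W  W  W  L  W  L  W  W  W  W  W  L  W  L  W  W
Position 28 is W, so the first player wins.

First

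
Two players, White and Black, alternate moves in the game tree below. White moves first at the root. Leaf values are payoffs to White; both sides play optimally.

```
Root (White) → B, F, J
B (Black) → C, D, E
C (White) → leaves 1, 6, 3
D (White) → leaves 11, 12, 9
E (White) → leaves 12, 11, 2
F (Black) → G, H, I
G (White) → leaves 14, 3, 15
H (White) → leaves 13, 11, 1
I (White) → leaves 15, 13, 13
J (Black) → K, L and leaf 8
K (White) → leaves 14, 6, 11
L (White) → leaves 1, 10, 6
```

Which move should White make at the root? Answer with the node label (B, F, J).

C (White): max(1, 6, 3) = 6
D (White): max(11, 12, 9) = 12
E (White): max(12, 11, 2) = 12
B (Black): min(6, 12, 12) = 6
G (White): max(14, 3, 15) = 15
H (White): max(13, 11, 1) = 13
I (White): max(15, 13, 13) = 15
F (Black): min(15, 13, 15) = 13
K (White): max(14, 6, 11) = 14
L (White): max(1, 10, 6) = 10
J (Black): min(14, 10, 8) = 8
Root (White): max(6, 13, 8) = 13
White picks the child with the highest value: F (value 13).

F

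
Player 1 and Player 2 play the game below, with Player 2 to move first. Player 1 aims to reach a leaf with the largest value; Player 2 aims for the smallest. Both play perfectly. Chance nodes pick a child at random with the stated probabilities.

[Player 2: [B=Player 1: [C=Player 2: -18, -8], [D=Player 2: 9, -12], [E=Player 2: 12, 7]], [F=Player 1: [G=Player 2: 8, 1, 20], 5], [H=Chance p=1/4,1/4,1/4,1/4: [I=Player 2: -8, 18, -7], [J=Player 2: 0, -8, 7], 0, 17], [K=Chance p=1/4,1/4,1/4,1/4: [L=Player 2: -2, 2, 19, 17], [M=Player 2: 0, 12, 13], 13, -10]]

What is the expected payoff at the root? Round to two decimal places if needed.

0.25

C (Player 2): min(-18, -8) = -18
D (Player 2): min(9, -12) = -12
E (Player 2): min(12, 7) = 7
B (Player 1): max(-18, -12, 7) = 7
G (Player 2): min(8, 1, 20) = 1
F (Player 1): max(1, 5) = 5
I (Player 2): min(-8, 18, -7) = -8
J (Player 2): min(0, -8, 7) = -8
H (Chance): 1/4·-8 + 1/4·-8 + 1/4·0 + 1/4·17 = 0.25
L (Player 2): min(-2, 2, 19, 17) = -2
M (Player 2): min(0, 12, 13) = 0
K (Chance): 1/4·-2 + 1/4·0 + 1/4·13 + 1/4·-10 = 0.25
Root (Player 2): min(7, 5, 0.25, 0.25) = 0.25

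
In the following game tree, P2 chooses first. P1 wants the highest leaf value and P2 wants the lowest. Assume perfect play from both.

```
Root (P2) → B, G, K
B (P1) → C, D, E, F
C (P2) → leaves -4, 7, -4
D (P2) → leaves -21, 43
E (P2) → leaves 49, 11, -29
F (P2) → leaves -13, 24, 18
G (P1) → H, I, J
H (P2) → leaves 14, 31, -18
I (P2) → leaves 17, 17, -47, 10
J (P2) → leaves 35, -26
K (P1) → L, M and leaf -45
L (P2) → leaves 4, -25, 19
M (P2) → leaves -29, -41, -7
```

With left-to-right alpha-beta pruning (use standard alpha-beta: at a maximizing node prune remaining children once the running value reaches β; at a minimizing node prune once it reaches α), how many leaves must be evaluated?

21

C [α=-∞,β=+∞]: v=-4
D [α=-4,β=+∞]: v=-21 after child 1 ≤ α → α-cutoff, skip 1
E [α=-4,β=+∞]: v=-29
F [α=-4,β=+∞]: v=-13 after child 1 ≤ α → α-cutoff, skip 2
B [α=-∞,β=+∞]: v=-4
H [α=-∞,β=-4]: v=-18
I [α=-18,β=-4]: v=-47 after child 3 ≤ α → α-cutoff, skip 1
J [α=-18,β=-4]: v=-26
G [α=-∞,β=-4]: v=-18
L [α=-∞,β=-18]: v=-25
M [α=-25,β=-18]: v=-29 after child 1 ≤ α → α-cutoff, skip 2
K [α=-∞,β=-18]: v=-25
Root [α=-∞,β=+∞]: v=-25
Leaves evaluated: 21 of 27.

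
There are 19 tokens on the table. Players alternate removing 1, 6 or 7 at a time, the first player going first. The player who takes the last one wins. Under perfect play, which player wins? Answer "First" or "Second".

First

Mark each pile size as W (mover wins) or L (mover loses):
i:   0  1  2  3  4  5  6  7  8  9 10 11 12 13 14 15 16 17 18 19
     L  W  L  W  L  W  W  W  W  W  W  W  L  W  L  W  L  W  W  W
Position 19 is W, so the first player wins.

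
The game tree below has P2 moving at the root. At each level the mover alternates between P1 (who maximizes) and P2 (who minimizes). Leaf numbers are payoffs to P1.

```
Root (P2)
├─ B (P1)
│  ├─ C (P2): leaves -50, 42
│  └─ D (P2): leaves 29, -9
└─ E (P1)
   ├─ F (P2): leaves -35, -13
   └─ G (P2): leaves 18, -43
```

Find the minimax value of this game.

-35

C (P2): min(-50, 42) = -50
D (P2): min(29, -9) = -9
B (P1): max(-50, -9) = -9
F (P2): min(-35, -13) = -35
G (P2): min(18, -43) = -43
E (P1): max(-35, -43) = -35
Root (P2): min(-9, -35) = -35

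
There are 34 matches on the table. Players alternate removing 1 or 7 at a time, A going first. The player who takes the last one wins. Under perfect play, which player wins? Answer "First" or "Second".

Second

Compute winning (W) and losing (L) positions by backward induction:
i:   0  1  2  3  4  5  6  7  8  9 10 11 12 13 14 15 16 17 18 19 20 21 22 23 24 25 26 27 28 29 30 31 32 33 34
     L  W  L  W  L  W  L  W  L  W  L  W  L  W  L  W  L  W  L  W  L  W  L  W  L  W  L  W  L  W  L  W  L  W  L
Position 34 is L, so the second player wins.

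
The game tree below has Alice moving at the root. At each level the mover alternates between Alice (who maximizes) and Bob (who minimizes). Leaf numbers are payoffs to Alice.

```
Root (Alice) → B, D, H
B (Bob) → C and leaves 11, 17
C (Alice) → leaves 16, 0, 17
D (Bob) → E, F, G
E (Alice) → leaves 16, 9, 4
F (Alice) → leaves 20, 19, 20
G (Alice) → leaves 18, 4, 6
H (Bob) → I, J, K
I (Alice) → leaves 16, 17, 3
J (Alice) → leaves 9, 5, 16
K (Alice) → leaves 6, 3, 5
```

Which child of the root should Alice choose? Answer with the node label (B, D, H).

C (Alice): max(16, 0, 17) = 17
B (Bob): min(17, 11, 17) = 11
E (Alice): max(16, 9, 4) = 16
F (Alice): max(20, 19, 20) = 20
G (Alice): max(18, 4, 6) = 18
D (Bob): min(16, 20, 18) = 16
I (Alice): max(16, 17, 3) = 17
J (Alice): max(9, 5, 16) = 16
K (Alice): max(6, 3, 5) = 6
H (Bob): min(17, 16, 6) = 6
Root (Alice): max(11, 16, 6) = 16
Alice picks the child with the highest value: D (value 16).

D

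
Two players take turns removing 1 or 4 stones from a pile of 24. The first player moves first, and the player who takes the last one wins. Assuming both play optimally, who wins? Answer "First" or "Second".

First

Mark each pile size as W (mover wins) or L (mover loses):
i:   0  1  2  3  4  5  6  7  8  9 10 11 12 13 14 15 16 17 18 19 20 21 22 23 24
     L  W  L  W  W  L  W  L  W  W  L  W  L  W  W  L  W  L  W  W  L  W  L  W  W
Position 24 is W, so the first player wins.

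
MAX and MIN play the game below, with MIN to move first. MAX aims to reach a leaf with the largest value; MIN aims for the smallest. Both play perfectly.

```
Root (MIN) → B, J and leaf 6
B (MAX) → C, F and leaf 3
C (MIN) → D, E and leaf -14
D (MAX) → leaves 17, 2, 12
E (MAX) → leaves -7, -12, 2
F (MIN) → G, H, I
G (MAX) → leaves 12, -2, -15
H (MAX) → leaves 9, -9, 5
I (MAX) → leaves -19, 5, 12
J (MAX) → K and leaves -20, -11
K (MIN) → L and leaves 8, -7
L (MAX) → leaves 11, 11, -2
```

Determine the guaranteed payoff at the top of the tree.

D (MAX): max(17, 2, 12) = 17
E (MAX): max(-7, -12, 2) = 2
C (MIN): min(17, 2, -14) = -14
G (MAX): max(12, -2, -15) = 12
H (MAX): max(9, -9, 5) = 9
I (MAX): max(-19, 5, 12) = 12
F (MIN): min(12, 9, 12) = 9
B (MAX): max(-14, 9, 3) = 9
L (MAX): max(11, 11, -2) = 11
K (MIN): min(11, 8, -7) = -7
J (MAX): max(-7, -20, -11) = -7
Root (MIN): min(9, -7, 6) = -7

-7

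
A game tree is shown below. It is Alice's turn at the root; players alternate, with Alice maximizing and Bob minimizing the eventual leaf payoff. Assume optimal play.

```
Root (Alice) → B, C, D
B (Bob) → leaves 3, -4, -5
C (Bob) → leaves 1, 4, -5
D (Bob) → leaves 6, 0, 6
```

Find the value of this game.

B (Bob): min(3, -4, -5) = -5
C (Bob): min(1, 4, -5) = -5
D (Bob): min(6, 0, 6) = 0
Root (Alice): max(-5, -5, 0) = 0

0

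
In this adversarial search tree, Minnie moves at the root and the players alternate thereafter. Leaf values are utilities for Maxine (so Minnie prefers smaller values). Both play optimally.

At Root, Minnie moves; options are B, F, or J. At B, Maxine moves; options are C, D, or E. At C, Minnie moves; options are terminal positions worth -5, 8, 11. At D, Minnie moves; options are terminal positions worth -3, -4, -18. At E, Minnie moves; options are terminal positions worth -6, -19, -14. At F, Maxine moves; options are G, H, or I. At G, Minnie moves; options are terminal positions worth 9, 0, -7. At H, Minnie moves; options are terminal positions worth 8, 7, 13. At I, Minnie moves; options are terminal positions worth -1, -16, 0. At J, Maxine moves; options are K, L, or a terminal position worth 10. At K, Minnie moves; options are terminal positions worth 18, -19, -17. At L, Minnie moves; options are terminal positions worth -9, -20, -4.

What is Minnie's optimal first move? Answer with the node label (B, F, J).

B

C (Minnie): min(-5, 8, 11) = -5
D (Minnie): min(-3, -4, -18) = -18
E (Minnie): min(-6, -19, -14) = -19
B (Maxine): max(-5, -18, -19) = -5
G (Minnie): min(9, 0, -7) = -7
H (Minnie): min(8, 7, 13) = 7
I (Minnie): min(-1, -16, 0) = -16
F (Maxine): max(-7, 7, -16) = 7
K (Minnie): min(18, -19, -17) = -19
L (Minnie): min(-9, -20, -4) = -20
J (Maxine): max(-19, -20, 10) = 10
Root (Minnie): min(-5, 7, 10) = -5
Minnie picks the child with the lowest value: B (value -5).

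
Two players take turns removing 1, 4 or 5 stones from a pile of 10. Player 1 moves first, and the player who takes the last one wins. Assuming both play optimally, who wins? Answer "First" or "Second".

i:   0  1  2  3  4  5  6  7  8  9 10
     L  W  L  W  W  W  W  W  L  W  L
Position 10 is L, so the second player wins.

Second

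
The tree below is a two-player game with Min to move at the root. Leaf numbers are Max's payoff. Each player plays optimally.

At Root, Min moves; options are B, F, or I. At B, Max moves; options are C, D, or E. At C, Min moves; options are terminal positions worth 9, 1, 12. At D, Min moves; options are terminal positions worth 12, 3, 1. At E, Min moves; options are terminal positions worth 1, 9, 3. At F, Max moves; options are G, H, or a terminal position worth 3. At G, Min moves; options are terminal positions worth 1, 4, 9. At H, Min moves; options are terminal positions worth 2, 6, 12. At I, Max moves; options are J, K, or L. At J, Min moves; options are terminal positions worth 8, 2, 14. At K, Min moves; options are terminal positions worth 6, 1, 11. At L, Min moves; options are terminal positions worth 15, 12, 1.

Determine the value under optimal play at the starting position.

1

C (Min): min(9, 1, 12) = 1
D (Min): min(12, 3, 1) = 1
E (Min): min(1, 9, 3) = 1
B (Max): max(1, 1, 1) = 1
G (Min): min(1, 4, 9) = 1
H (Min): min(2, 6, 12) = 2
F (Max): max(1, 2, 3) = 3
J (Min): min(8, 2, 14) = 2
K (Min): min(6, 1, 11) = 1
L (Min): min(15, 12, 1) = 1
I (Max): max(2, 1, 1) = 2
Root (Min): min(1, 3, 2) = 1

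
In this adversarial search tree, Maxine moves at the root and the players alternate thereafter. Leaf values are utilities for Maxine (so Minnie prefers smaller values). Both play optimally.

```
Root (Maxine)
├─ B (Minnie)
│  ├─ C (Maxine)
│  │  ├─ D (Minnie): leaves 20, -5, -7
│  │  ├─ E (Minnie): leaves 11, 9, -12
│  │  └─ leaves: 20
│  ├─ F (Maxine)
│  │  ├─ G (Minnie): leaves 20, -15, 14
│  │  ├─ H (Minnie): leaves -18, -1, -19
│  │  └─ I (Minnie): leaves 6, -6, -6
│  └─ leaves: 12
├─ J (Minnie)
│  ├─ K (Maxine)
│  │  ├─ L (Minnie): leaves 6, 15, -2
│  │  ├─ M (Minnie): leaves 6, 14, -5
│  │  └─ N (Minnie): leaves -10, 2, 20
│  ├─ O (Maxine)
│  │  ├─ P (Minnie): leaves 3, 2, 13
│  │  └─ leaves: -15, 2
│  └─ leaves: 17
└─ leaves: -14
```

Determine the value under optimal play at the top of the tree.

-2

D (Minnie): min(20, -5, -7) = -7
E (Minnie): min(11, 9, -12) = -12
C (Maxine): max(-7, -12, 20) = 20
G (Minnie): min(20, -15, 14) = -15
H (Minnie): min(-18, -1, -19) = -19
I (Minnie): min(6, -6, -6) = -6
F (Maxine): max(-15, -19, -6) = -6
B (Minnie): min(20, -6, 12) = -6
L (Minnie): min(6, 15, -2) = -2
M (Minnie): min(6, 14, -5) = -5
N (Minnie): min(-10, 2, 20) = -10
K (Maxine): max(-2, -5, -10) = -2
P (Minnie): min(3, 2, 13) = 2
O (Maxine): max(2, -15, 2) = 2
J (Minnie): min(-2, 2, 17) = -2
Root (Maxine): max(-6, -2, -14) = -2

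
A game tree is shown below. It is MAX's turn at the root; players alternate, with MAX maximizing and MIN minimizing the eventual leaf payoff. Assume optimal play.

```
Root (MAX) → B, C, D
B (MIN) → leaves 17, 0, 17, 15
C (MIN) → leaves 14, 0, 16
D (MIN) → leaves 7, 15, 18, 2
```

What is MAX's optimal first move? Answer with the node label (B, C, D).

D

B (MIN): min(17, 0, 17, 15) = 0
C (MIN): min(14, 0, 16) = 0
D (MIN): min(7, 15, 18, 2) = 2
Root (MAX): max(0, 0, 2) = 2
MAX picks the child with the highest value: D (value 2).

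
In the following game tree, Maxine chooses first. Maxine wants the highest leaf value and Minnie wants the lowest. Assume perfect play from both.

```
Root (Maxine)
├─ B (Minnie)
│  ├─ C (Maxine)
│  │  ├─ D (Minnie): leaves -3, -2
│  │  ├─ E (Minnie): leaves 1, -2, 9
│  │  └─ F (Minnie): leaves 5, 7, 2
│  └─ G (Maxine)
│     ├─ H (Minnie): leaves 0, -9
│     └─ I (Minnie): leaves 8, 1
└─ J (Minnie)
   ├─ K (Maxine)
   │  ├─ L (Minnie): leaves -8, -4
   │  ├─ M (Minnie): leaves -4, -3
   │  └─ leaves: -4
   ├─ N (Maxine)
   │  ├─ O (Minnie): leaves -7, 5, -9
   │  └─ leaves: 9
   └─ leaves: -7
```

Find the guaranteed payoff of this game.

D (Minnie): min(-3, -2) = -3
E (Minnie): min(1, -2, 9) = -2
F (Minnie): min(5, 7, 2) = 2
C (Maxine): max(-3, -2, 2) = 2
H (Minnie): min(0, -9) = -9
I (Minnie): min(8, 1) = 1
G (Maxine): max(-9, 1) = 1
B (Minnie): min(2, 1) = 1
L (Minnie): min(-8, -4) = -8
M (Minnie): min(-4, -3) = -4
K (Maxine): max(-8, -4, -4) = -4
O (Minnie): min(-7, 5, -9) = -9
N (Maxine): max(-9, 9) = 9
J (Minnie): min(-4, 9, -7) = -7
Root (Maxine): max(1, -7) = 1

1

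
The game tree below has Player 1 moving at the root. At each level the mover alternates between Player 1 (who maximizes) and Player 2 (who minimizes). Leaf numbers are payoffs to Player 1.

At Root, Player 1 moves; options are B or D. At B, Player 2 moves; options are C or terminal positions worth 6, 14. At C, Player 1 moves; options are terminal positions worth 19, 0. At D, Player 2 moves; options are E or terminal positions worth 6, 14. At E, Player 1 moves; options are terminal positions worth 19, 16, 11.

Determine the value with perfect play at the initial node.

C (Player 1): max(19, 0) = 19
B (Player 2): min(19, 6, 14) = 6
E (Player 1): max(19, 16, 11) = 19
D (Player 2): min(19, 6, 14) = 6
Root (Player 1): max(6, 6) = 6

6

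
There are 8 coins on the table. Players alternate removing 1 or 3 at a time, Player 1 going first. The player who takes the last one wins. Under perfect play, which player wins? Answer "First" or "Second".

Positions where the player to move wins (W) vs loses (L):
i:   0  1  2  3  4  5  6  7  8
     L  W  L  W  L  W  L  W  L
Position 8 is L, so the second player wins.

Second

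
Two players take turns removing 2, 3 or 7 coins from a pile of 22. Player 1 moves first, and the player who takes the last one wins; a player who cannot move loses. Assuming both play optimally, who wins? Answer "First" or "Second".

First

i:   0  1  2  3  4  5  6  7  8  9 10 11 12 13 14 15 16 17 18 19 20 21 22
     L  L  W  W  W  L  L  W  W  W  L  L  W  W  W  L  L  W  W  W  L  L  W
Position 22 is W, so the first player wins.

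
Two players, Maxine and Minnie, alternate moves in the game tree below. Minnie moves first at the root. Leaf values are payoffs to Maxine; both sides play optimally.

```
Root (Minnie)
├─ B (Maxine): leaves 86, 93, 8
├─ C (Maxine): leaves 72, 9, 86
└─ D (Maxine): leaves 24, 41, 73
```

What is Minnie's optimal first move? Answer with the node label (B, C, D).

B (Maxine): max(86, 93, 8) = 93
C (Maxine): max(72, 9, 86) = 86
D (Maxine): max(24, 41, 73) = 73
Root (Minnie): min(93, 86, 73) = 73
Minnie picks the child with the lowest value: D (value 73).

D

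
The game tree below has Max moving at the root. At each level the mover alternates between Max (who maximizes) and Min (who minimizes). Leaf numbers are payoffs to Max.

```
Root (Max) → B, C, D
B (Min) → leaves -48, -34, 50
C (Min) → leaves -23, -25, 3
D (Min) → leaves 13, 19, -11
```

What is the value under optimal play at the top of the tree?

B (Min): min(-48, -34, 50) = -48
C (Min): min(-23, -25, 3) = -25
D (Min): min(13, 19, -11) = -11
Root (Max): max(-48, -25, -11) = -11

-11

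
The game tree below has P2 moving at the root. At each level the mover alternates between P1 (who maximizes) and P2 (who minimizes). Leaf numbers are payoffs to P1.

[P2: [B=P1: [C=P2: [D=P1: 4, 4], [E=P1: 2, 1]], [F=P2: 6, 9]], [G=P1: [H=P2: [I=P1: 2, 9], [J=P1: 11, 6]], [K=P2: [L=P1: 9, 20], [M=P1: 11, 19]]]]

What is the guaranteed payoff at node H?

I: max(2, 9) = 9
J: max(11, 6) = 11
H: min(9, 11) = 9

9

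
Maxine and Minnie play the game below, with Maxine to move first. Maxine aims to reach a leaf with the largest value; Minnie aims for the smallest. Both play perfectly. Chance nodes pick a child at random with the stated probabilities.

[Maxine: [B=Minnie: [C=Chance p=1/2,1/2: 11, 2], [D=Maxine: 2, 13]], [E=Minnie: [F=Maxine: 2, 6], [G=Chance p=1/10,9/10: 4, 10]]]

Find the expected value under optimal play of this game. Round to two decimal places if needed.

C (Chance): 1/2·11 + 1/2·2 = 6.5
D (Maxine): max(2, 13) = 13
B (Minnie): min(6.5, 13) = 6.5
F (Maxine): max(2, 6) = 6
G (Chance): 1/10·4 + 9/10·10 = 9.4
E (Minnie): min(6, 9.4) = 6
Root (Maxine): max(6.5, 6) = 6.5

6.5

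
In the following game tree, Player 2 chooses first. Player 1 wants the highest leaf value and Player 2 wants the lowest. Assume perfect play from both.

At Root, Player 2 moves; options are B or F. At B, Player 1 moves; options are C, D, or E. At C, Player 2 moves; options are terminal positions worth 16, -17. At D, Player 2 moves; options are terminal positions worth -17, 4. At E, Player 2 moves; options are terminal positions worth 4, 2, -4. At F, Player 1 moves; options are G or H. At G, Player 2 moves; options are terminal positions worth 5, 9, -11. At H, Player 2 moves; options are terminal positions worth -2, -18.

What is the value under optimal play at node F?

-11

G: min(5, 9, -11) = -11
H: min(-2, -18) = -18
F: max(-11, -18) = -11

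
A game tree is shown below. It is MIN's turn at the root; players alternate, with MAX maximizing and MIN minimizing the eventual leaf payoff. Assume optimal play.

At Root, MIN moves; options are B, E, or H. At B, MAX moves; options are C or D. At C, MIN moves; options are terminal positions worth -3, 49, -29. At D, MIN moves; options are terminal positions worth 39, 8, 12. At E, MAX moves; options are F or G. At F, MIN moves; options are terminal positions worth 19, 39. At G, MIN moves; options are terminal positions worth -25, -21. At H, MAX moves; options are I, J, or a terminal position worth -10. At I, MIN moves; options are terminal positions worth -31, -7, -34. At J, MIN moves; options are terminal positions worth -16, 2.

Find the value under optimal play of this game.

C (MIN): min(-3, 49, -29) = -29
D (MIN): min(39, 8, 12) = 8
B (MAX): max(-29, 8) = 8
F (MIN): min(19, 39) = 19
G (MIN): min(-25, -21) = -25
E (MAX): max(19, -25) = 19
I (MIN): min(-31, -7, -34) = -34
J (MIN): min(-16, 2) = -16
H (MAX): max(-34, -16, -10) = -10
Root (MIN): min(8, 19, -10) = -10

-10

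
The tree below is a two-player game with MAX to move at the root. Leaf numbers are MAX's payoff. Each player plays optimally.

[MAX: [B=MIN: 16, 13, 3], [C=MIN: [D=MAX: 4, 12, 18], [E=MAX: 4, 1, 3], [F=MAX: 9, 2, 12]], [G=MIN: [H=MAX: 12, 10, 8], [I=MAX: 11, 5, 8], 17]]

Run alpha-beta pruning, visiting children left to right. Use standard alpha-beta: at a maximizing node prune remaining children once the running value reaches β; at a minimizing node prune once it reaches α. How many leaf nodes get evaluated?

B [α=-∞,β=+∞]: v=3
D [α=3,β=+∞]: v=18
E [α=3,β=18]: v=4
F [α=3,β=4]: v=9 after child 1 ≥ β → β-cutoff, skip 2
C [α=3,β=+∞]: v=4
H [α=4,β=+∞]: v=12
I [α=4,β=12]: v=11
G [α=4,β=+∞]: v=11
Root [α=-∞,β=+∞]: v=11
Leaves evaluated: 17 of 19.

17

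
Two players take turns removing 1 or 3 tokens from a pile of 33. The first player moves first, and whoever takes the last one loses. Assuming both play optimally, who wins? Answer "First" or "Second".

Positions where the player to move wins (W) vs loses (L):
i:   0  1  2  3  4  5  6  7  8  9 10 11 12 13 14 15 16 17 18 19 20 21 22 23 24 25 26 27 28 29 30 31 32 33
     W  L  W  L  W  L  W  L  W  L  W  L  W  L  W  L  W  L  W  L  W  L  W  L  W  L  W  L  W  L  W  L  W  L
Position 33 is L, so the second player wins.

Second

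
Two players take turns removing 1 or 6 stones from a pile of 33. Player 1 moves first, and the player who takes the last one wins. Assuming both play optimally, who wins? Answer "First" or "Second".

First

Positions where the player to move wins (W) vs loses (L):
i:   0  1  2  3  4  5  6  7  8  9 10 11 12 13 14 15 16 17 18 19 20 21 22 23 24 25 26 27 28 29 30 31 32 33
     L  W  L  W  L  W  W  L  W  L  W  L  W  W  L  W  L  W  L  W  W  L  W  L  W  L  W  W  L  W  L  W  L  W
Position 33 is W, so the first player wins.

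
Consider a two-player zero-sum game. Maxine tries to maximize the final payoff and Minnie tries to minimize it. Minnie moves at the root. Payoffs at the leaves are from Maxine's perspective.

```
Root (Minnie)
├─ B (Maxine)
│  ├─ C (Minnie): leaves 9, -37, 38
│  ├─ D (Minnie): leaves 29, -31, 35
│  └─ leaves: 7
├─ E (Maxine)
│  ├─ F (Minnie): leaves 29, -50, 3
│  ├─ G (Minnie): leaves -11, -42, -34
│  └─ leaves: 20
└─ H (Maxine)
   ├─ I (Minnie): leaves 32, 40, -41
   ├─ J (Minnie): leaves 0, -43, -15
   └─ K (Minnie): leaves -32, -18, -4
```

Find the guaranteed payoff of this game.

C (Minnie): min(9, -37, 38) = -37
D (Minnie): min(29, -31, 35) = -31
B (Maxine): max(-37, -31, 7) = 7
F (Minnie): min(29, -50, 3) = -50
G (Minnie): min(-11, -42, -34) = -42
E (Maxine): max(-50, -42, 20) = 20
I (Minnie): min(32, 40, -41) = -41
J (Minnie): min(0, -43, -15) = -43
K (Minnie): min(-32, -18, -4) = -32
H (Maxine): max(-41, -43, -32) = -32
Root (Minnie): min(7, 20, -32) = -32

-32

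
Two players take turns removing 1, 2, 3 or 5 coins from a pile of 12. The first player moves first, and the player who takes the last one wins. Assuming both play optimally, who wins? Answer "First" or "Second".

Compute winning (W) and losing (L) positions by backward induction:
i:   0  1  2  3  4  5  6  7  8  9 10 11 12
     L  W  W  W  L  W  W  W  L  W  W  W  L
Position 12 is L, so the second player wins.

Second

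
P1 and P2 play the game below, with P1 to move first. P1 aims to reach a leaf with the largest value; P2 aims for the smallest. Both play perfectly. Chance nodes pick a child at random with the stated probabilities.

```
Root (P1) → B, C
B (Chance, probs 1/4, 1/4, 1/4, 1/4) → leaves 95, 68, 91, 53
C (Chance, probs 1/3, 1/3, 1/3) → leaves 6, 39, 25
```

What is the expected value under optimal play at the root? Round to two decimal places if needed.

76.75

B (Chance): 1/4·95 + 1/4·68 + 1/4·91 + 1/4·53 = 76.75
C (Chance): 1/3·6 + 1/3·39 + 1/3·25 = 23.33
Root (P1): max(76.75, 23.33) = 76.75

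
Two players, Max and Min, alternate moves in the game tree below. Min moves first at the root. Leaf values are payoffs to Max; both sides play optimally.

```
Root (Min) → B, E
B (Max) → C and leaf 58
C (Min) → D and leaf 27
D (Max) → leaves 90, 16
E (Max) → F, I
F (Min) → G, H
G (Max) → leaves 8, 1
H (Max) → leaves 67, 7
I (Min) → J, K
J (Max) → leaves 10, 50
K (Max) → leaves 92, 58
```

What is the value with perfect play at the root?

D (Max): max(90, 16) = 90
C (Min): min(90, 27) = 27
B (Max): max(27, 58) = 58
G (Max): max(8, 1) = 8
H (Max): max(67, 7) = 67
F (Min): min(8, 67) = 8
J (Max): max(10, 50) = 50
K (Max): max(92, 58) = 92
I (Min): min(50, 92) = 50
E (Max): max(8, 50) = 50
Root (Min): min(58, 50) = 50

50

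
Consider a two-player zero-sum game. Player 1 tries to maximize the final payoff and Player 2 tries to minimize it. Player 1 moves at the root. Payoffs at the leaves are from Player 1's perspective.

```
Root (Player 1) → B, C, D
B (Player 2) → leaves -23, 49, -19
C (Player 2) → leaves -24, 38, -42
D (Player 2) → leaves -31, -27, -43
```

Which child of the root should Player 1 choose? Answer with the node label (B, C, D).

B (Player 2): min(-23, 49, -19) = -23
C (Player 2): min(-24, 38, -42) = -42
D (Player 2): min(-31, -27, -43) = -43
Root (Player 1): max(-23, -42, -43) = -23
Player 1 picks the child with the highest value: B (value -23).

B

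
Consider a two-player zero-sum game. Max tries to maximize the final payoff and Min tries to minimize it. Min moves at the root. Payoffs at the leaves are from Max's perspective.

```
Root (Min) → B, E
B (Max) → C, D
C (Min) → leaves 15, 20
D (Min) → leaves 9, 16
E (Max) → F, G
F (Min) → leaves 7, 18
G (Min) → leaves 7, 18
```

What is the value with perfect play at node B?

C: min(15, 20) = 15
D: min(9, 16) = 9
B: max(15, 9) = 15

15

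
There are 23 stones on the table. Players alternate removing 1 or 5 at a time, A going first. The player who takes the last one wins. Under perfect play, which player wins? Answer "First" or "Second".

Compute winning (W) and losing (L) positions by backward induction:
i:   0  1  2  3  4  5  6  7  8  9 10 11 12 13 14 15 16 17 18 19 20 21 22 23
     L  W  L  W  L  W  L  W  L  W  L  W  L  W  L  W  L  W  L  W  L  W  L  W
Position 23 is W, so the first player wins.

First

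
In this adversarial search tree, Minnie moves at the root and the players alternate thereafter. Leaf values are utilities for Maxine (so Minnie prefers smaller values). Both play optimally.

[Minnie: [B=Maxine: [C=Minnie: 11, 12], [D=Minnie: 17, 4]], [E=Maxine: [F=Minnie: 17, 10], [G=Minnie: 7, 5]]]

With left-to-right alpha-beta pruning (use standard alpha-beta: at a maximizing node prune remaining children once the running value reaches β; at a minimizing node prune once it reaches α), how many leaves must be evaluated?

7

C [α=-∞,β=+∞]: v=11
D [α=11,β=+∞]: v=4
B [α=-∞,β=+∞]: v=11
F [α=-∞,β=11]: v=10
G [α=10,β=11]: v=7 after child 1 ≤ α → α-cutoff, skip 1
E [α=-∞,β=11]: v=10
Root [α=-∞,β=+∞]: v=10
Leaves evaluated: 7 of 8.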